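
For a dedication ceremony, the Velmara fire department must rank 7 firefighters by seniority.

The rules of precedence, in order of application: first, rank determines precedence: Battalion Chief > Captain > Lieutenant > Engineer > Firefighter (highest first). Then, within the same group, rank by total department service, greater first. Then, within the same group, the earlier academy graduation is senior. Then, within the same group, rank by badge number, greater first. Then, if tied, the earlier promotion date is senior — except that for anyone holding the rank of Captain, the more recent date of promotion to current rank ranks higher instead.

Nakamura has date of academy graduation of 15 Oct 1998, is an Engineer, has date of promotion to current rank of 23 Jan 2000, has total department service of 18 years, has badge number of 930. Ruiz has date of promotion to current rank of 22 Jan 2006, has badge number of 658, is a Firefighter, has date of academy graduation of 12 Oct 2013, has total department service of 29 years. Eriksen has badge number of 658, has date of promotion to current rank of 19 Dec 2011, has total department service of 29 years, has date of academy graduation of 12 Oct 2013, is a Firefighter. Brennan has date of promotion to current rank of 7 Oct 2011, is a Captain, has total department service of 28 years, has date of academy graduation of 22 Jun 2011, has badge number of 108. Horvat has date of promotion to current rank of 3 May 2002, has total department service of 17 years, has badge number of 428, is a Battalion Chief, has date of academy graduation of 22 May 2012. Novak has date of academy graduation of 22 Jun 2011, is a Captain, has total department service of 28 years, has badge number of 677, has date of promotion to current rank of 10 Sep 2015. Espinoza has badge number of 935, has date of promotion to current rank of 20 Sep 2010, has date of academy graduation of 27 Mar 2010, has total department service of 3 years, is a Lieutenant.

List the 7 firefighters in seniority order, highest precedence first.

Horvat, Novak, Brennan, Espinoza, Nakamura, Ruiz, Eriksen

By rank: Horvat (Battalion Chief); then Novak and Brennan (Captain); then Espinoza (Lieutenant); then Nakamura (Engineer); then Ruiz and Eriksen (Firefighter).
Novak and Brennan both have total department service 28 years, so the next rule applies.
Novak and Brennan both have date of academy graduation 22 Jun 2011, so the next rule applies.
Among Novak and Brennan, by badge number (higher first): Novak (677) before Brennan (108).
Ruiz and Eriksen both have total department service 29 years, so the next rule applies.
Ruiz and Eriksen both have date of academy graduation 12 Oct 2013, so the next rule applies.
Ruiz and Eriksen both have badge number 658, so the next rule applies.
Among Ruiz and Eriksen, by date of promotion to current rank (earlier first): Ruiz (22 Jan 2006) before Eriksen (19 Dec 2011).
Full order: Horvat, Novak, Brennan, Espinoza, Nakamura, Ruiz, Eriksen.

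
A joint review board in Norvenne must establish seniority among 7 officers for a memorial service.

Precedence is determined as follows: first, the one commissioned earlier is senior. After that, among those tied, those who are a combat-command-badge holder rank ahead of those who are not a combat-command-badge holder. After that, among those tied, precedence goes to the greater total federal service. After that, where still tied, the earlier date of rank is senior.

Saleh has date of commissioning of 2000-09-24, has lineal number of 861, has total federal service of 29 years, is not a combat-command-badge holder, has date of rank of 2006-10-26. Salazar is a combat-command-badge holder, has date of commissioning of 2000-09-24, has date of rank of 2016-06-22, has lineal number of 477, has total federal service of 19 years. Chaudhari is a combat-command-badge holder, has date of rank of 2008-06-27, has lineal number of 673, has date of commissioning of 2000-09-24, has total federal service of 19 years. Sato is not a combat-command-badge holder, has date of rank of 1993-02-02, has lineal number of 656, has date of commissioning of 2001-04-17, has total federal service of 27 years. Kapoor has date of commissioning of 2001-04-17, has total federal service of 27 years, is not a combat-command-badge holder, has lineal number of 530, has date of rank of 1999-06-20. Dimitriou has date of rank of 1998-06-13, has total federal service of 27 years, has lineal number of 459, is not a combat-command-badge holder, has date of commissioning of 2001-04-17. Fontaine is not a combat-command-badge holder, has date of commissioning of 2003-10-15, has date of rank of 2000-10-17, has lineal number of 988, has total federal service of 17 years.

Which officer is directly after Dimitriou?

Kapoor

By date of commissioning (earlier first): Chaudhari, Salazar and Saleh (each 2000-09-24); then Sato, Dimitriou and Kapoor (each 2001-04-17); then Fontaine (2003-10-15).
Among Chaudhari, Salazar and Saleh, a combat-command-badge holder before not a combat-command-badge holder: Chaudhari and Salazar (a combat-command-badge holder) before Saleh (not a combat-command-badge holder).
Chaudhari and Salazar both have total federal service 19 years, so the next rule applies.
Among Chaudhari and Salazar, by date of rank (earlier first): Chaudhari (2008-06-27) before Salazar (2016-06-22).
Sato, Dimitriou and Kapoor are each not a combat-command-badge holder, so the next rule applies.
Sato, Dimitriou and Kapoor all have total federal service 27 years, so the next rule applies.
Among Sato, Dimitriou and Kapoor, by date of rank (earlier first): Sato (1993-02-02) before Dimitriou (1998-06-13) before Kapoor (1999-06-20).
Order: Chaudhari, Salazar, Saleh, Sato, Dimitriou, Kapoor, Fontaine.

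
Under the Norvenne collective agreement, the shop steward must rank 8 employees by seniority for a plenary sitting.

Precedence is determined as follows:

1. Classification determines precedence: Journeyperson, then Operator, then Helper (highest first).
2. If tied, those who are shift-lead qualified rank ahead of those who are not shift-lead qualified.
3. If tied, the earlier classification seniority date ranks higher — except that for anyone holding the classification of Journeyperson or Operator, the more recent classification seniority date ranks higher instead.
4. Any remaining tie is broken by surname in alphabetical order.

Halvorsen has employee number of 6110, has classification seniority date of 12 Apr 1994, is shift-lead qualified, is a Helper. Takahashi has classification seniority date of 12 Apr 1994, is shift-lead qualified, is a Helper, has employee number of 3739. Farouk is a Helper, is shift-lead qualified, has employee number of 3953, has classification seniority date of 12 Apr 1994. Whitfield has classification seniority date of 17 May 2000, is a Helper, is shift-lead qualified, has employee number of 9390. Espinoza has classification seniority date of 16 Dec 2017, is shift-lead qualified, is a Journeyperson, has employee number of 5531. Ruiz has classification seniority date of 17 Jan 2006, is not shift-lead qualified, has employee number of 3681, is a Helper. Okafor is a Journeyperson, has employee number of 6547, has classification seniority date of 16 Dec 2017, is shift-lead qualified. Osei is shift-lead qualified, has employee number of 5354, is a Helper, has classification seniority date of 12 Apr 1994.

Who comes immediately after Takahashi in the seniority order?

By classification: Espinoza and Okafor (Journeyperson); then Farouk, Halvorsen, Osei, Takahashi, Whitfield and Ruiz (Helper).
Espinoza and Okafor are each shift-lead qualified, so the next rule applies.
Espinoza and Okafor both have classification seniority date 16 Dec 2017, so the next rule applies.
Among Espinoza and Okafor, alphabetically by surname: Espinoza before Okafor.
Among Farouk, Halvorsen, Osei, Takahashi, Whitfield and Ruiz, shift-lead qualified before not shift-lead qualified: Farouk, Halvorsen, Osei, Takahashi and Whitfield (shift-lead qualified) before Ruiz (not shift-lead qualified).
Among Farouk, Halvorsen, Osei, Takahashi and Whitfield, by classification seniority date (earlier first): Farouk, Halvorsen, Osei and Takahashi (12 Apr 1994) before Whitfield (17 May 2000).
Among Farouk, Halvorsen, Osei and Takahashi, alphabetically by surname: Farouk before Halvorsen before Osei before Takahashi.
Order: Espinoza, Okafor, Farouk, Halvorsen, Osei, Takahashi, Whitfield, Ruiz.

Whitfield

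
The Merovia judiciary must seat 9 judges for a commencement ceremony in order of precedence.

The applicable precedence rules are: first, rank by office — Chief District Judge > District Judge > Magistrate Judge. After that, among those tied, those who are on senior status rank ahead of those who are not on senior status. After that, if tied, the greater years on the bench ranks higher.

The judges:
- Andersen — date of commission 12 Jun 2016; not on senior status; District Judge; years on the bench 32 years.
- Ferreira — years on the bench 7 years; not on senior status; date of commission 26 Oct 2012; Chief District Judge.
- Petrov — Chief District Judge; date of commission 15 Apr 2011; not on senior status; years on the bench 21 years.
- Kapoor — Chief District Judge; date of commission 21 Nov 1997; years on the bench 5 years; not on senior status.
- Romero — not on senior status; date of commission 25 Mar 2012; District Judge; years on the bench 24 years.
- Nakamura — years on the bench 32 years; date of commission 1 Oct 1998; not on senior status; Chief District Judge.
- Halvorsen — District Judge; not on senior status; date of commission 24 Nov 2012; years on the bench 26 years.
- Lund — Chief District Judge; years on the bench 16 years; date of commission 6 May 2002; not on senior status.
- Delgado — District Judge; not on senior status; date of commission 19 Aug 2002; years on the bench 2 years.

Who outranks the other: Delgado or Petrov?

Petrov

By office: Nakamura, Petrov, Lund, Ferreira and Kapoor (Chief District Judge); then Andersen, Halvorsen, Romero and Delgado (District Judge).
Nakamura, Petrov, Lund, Ferreira and Kapoor are each not on senior status, so the next rule applies.
Among Nakamura, Petrov, Lund, Ferreira and Kapoor, by years on the bench (higher first): Nakamura (32 years) before Petrov (21 years) before Lund (16 years) before Ferreira (7 years) before Kapoor (5 years).
Andersen, Halvorsen, Romero and Delgado are each not on senior status, so the next rule applies.
Among Andersen, Halvorsen, Romero and Delgado, by years on the bench (higher first): Andersen (32 years) before Halvorsen (26 years) before Romero (24 years) before Delgado (2 years).
So Petrov takes precedence.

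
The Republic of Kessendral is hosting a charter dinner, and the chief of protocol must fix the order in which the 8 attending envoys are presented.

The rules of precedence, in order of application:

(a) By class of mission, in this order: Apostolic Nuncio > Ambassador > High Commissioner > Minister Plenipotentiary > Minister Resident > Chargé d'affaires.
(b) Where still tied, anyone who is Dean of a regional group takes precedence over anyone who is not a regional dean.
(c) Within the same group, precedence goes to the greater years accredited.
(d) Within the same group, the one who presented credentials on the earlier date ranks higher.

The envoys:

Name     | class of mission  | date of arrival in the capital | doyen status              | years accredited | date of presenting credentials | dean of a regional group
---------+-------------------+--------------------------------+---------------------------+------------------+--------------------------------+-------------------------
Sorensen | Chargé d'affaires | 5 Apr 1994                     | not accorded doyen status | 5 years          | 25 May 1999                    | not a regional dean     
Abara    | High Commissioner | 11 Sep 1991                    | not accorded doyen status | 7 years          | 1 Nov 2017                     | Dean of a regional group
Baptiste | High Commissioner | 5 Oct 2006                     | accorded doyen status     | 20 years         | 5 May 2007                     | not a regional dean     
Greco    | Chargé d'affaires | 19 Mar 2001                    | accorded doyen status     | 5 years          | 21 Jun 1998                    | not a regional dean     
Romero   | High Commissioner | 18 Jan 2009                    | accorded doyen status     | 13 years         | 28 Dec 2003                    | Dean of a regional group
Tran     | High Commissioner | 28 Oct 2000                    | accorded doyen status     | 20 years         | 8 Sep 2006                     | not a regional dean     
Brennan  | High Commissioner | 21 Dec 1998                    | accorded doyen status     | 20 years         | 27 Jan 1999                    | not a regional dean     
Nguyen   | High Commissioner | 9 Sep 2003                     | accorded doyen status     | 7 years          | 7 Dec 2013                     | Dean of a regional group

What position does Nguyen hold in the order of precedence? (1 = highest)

2

By class of mission: Romero, Nguyen, Abara, Brennan, Tran and Baptiste (High Commissioner); then Greco and Sorensen (Chargé d'affaires).
Among Romero, Nguyen, Abara, Brennan, Tran and Baptiste, Dean of a regional group before not a regional dean: Romero, Nguyen and Abara (Dean of a regional group) before Brennan, Tran and Baptiste (not a regional dean).
Among Romero, Nguyen and Abara, by years accredited (higher first): Romero (13 years) before Nguyen and Abara (7 years).
Among Nguyen and Abara, by date of presenting credentials (earlier first): Nguyen (7 Dec 2013) before Abara (1 Nov 2017).
Brennan, Tran and Baptiste all have years accredited 20 years, so the next rule applies.
Among Brennan, Tran and Baptiste, by date of presenting credentials (earlier first): Brennan (27 Jan 1999) before Tran (8 Sep 2006) before Baptiste (5 May 2007).
Greco and Sorensen are each not a regional dean, so the next rule applies.
Greco and Sorensen both have years accredited 5 years, so the next rule applies.
Among Greco and Sorensen, by date of presenting credentials (earlier first): Greco (21 Jun 1998) before Sorensen (25 May 1999).
Order: Romero, Nguyen, Abara, Brennan, Tran, Baptiste, Greco, Sorensen. So position 2.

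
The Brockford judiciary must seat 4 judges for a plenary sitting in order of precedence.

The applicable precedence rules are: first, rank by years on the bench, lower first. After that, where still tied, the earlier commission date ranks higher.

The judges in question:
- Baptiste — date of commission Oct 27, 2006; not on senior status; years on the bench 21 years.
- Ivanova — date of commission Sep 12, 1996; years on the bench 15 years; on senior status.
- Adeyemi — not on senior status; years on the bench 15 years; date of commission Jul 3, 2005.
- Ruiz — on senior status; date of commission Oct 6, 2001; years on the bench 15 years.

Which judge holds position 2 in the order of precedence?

By years on the bench (lower first): Ivanova, Ruiz and Adeyemi (each 15 years); then Baptiste (21 years).
Among Ivanova, Ruiz and Adeyemi, by date of commission (earlier first): Ivanova (Sep 12, 1996) before Ruiz (Oct 6, 2001) before Adeyemi (Jul 3, 2005).
Order: Ivanova, Ruiz, Adeyemi, Baptiste.

Ruiz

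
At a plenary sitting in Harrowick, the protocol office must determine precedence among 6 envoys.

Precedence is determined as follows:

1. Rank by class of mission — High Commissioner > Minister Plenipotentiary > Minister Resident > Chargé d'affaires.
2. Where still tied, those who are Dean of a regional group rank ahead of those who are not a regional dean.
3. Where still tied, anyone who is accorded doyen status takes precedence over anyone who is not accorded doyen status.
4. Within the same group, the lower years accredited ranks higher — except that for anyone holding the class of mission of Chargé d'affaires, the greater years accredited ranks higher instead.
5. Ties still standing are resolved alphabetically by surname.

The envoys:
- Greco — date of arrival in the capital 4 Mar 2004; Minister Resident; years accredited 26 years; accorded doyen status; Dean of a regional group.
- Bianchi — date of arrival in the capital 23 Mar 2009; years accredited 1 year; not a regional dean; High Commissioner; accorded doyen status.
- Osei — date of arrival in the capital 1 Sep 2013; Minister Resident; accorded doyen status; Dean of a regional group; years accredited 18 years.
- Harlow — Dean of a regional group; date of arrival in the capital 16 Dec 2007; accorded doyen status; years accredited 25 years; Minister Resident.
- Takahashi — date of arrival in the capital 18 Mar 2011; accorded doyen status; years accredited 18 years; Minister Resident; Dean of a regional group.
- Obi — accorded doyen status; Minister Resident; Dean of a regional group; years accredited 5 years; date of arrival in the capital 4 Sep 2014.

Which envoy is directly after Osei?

By class of mission: Bianchi (High Commissioner); then Obi, Osei, Takahashi, Harlow and Greco (Minister Resident).
Obi, Osei, Takahashi, Harlow and Greco are each Dean of a regional group, so the next rule applies.
Obi, Osei, Takahashi, Harlow and Greco are each accorded doyen status, so the next rule applies.
Among Obi, Osei, Takahashi, Harlow and Greco, by years accredited (lower first): Obi (5 years) before Osei and Takahashi (18 years) before Harlow (25 years) before Greco (26 years).
Among Osei and Takahashi, alphabetically by surname: Osei before Takahashi.
Order: Bianchi, Obi, Osei, Takahashi, Harlow, Greco.

Takahashi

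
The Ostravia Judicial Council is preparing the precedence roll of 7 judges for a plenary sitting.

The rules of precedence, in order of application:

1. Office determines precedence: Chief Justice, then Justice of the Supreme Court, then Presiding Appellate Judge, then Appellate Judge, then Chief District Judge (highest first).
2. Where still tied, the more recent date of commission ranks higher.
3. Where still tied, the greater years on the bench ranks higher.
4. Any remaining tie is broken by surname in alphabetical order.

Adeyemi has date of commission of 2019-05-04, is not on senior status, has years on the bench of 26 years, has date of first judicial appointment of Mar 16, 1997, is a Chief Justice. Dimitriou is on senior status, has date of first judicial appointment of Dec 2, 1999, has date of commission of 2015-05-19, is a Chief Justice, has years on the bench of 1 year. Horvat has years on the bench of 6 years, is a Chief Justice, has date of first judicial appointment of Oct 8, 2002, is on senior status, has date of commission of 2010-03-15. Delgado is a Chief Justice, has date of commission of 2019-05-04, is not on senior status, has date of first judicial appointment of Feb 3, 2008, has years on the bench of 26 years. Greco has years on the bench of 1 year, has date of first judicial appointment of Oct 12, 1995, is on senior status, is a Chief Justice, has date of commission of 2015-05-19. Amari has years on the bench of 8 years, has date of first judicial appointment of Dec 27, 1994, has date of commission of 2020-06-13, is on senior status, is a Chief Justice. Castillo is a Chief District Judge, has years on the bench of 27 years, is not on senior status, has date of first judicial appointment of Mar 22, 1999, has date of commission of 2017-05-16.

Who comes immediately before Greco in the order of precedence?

Dimitriou

By office: Amari, Adeyemi, Delgado, Dimitriou, Greco and Horvat (Chief Justice); then Castillo (Chief District Judge).
Among Amari, Adeyemi, Delgado, Dimitriou, Greco and Horvat, by date of commission (later first): Amari (2020-06-13) before Adeyemi and Delgado (2019-05-04) before Dimitriou and Greco (2015-05-19) before Horvat (2010-03-15).
Adeyemi and Delgado both have years on the bench 26 years, so the next rule applies.
Among Adeyemi and Delgado, alphabetically by surname: Adeyemi before Delgado.
Dimitriou and Greco both have years on the bench 1 year, so the next rule applies.
Among Dimitriou and Greco, alphabetically by surname: Dimitriou before Greco.
Order: Amari, Adeyemi, Delgado, Dimitriou, Greco, Horvat, Castillo.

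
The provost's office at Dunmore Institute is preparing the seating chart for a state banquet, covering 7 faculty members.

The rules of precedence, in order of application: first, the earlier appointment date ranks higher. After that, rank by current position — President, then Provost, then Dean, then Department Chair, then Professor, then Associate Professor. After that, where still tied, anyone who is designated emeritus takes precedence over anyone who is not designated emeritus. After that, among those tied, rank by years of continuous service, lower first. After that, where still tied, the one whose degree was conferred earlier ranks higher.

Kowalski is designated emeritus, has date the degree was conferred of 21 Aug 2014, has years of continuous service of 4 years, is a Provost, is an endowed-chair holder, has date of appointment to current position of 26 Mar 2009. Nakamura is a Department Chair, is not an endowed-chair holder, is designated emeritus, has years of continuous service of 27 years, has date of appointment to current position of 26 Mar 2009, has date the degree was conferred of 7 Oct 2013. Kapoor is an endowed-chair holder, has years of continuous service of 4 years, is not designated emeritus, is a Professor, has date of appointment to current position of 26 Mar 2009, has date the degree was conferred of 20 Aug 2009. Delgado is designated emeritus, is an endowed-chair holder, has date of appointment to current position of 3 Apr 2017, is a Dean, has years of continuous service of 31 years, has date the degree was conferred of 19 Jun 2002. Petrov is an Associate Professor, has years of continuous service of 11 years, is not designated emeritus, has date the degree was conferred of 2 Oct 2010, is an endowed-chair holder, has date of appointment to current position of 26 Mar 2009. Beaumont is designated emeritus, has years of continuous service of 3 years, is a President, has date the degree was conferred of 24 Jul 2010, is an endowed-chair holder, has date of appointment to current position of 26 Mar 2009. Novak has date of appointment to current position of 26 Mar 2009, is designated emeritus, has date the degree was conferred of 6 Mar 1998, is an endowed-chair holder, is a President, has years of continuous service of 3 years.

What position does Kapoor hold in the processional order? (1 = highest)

5

By date of appointment to current position (earlier first): Novak, Beaumont, Kowalski, Nakamura, Kapoor and Petrov (each 26 Mar 2009); then Delgado (3 Apr 2017).
Among Novak, Beaumont, Kowalski, Nakamura, Kapoor and Petrov, by current position: Novak and Beaumont (President) before Kowalski (Provost) before Nakamura (Department Chair) before Kapoor (Professor) before Petrov (Associate Professor).
Novak and Beaumont are each designated emeritus, so the next rule applies.
Novak and Beaumont both have years of continuous service 3 years, so the next rule applies.
Among Novak and Beaumont, by date the degree was conferred (earlier first): Novak (6 Mar 1998) before Beaumont (24 Jul 2010).
Order: Novak, Beaumont, Kowalski, Nakamura, Kapoor, Petrov, Delgado. So position 5.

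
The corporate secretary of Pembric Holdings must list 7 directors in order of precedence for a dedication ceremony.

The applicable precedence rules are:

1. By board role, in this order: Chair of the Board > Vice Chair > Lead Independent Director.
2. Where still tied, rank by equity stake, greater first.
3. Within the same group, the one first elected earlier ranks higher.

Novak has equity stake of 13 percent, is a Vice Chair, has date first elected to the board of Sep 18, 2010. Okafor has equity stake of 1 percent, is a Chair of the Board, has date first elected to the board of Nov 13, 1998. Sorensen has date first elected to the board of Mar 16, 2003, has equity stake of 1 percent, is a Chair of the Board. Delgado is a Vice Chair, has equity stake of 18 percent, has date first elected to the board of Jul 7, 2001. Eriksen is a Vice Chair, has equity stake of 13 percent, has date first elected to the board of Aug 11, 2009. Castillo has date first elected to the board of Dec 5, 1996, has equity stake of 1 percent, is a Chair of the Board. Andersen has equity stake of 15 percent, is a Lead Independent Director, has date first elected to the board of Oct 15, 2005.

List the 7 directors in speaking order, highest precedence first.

By board role: Castillo, Okafor and Sorensen (Chair of the Board); then Delgado, Eriksen and Novak (Vice Chair); then Andersen (Lead Independent Director).
Castillo, Okafor and Sorensen all have equity stake 1 percent, so the next rule applies.
Among Castillo, Okafor and Sorensen, by date first elected to the board (earlier first): Castillo (Dec 5, 1996) before Okafor (Nov 13, 1998) before Sorensen (Mar 16, 2003).
Among Delgado, Eriksen and Novak, by equity stake (higher first): Delgado (18 percent) before Eriksen and Novak (13 percent).
Among Eriksen and Novak, by date first elected to the board (earlier first): Eriksen (Aug 11, 2009) before Novak (Sep 18, 2010).
Full order: Castillo, Okafor, Sorensen, Delgado, Eriksen, Novak, Andersen.

Castillo, Okafor, Sorensen, Delgado, Eriksen, Novak, Andersen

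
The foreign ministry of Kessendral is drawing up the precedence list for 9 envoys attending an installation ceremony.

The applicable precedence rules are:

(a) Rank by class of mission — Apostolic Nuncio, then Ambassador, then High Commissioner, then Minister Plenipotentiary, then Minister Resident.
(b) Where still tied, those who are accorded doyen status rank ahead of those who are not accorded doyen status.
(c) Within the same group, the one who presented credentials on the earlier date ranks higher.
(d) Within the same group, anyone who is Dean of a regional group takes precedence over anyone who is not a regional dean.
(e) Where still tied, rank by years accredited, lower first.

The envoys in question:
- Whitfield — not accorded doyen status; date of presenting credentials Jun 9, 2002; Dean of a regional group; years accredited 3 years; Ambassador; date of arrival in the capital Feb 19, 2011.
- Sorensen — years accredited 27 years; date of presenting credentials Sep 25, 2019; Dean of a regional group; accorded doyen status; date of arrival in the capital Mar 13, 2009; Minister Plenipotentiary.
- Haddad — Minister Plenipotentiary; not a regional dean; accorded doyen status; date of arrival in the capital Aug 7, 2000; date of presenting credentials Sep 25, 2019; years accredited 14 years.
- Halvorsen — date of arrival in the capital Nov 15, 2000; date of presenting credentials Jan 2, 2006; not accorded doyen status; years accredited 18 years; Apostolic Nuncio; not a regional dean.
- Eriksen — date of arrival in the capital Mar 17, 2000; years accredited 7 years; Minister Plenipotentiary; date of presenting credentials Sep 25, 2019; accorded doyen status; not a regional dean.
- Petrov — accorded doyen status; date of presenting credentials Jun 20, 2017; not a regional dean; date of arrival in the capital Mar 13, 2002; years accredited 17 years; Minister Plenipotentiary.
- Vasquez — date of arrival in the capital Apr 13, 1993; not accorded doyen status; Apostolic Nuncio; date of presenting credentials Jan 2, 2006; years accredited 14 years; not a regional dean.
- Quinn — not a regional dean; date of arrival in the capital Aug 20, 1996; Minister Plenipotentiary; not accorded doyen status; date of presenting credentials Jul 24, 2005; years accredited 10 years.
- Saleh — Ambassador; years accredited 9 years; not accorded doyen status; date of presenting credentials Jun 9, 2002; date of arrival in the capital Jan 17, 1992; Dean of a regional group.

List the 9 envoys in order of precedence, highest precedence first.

By class of mission: Vasquez and Halvorsen (Apostolic Nuncio); then Whitfield and Saleh (Ambassador); then Petrov, Sorensen, Eriksen, Haddad and Quinn (Minister Plenipotentiary).
Vasquez and Halvorsen are each not accorded doyen status, so the next rule applies.
Vasquez and Halvorsen both have date of presenting credentials Jan 2, 2006, so the next rule applies.
Vasquez and Halvorsen are each not a regional dean, so the next rule applies.
Among Vasquez and Halvorsen, by years accredited (lower first): Vasquez (14 years) before Halvorsen (18 years).
Whitfield and Saleh are each not accorded doyen status, so the next rule applies.
Whitfield and Saleh both have date of presenting credentials Jun 9, 2002, so the next rule applies.
Whitfield and Saleh are each Dean of a regional group, so the next rule applies.
Among Whitfield and Saleh, by years accredited (lower first): Whitfield (3 years) before Saleh (9 years).
Among Petrov, Sorensen, Eriksen, Haddad and Quinn, accorded doyen status before not accorded doyen status: Petrov, Sorensen, Eriksen and Haddad (accorded doyen status) before Quinn (not accorded doyen status).
Among Petrov, Sorensen, Eriksen and Haddad, by date of presenting credentials (earlier first): Petrov (Jun 20, 2017) before Sorensen, Eriksen and Haddad (Sep 25, 2019).
Among Sorensen, Eriksen and Haddad, Dean of a regional group before not a regional dean: Sorensen (Dean of a regional group) before Eriksen and Haddad (not a regional dean).
Among Eriksen and Haddad, by years accredited (lower first): Eriksen (7 years) before Haddad (14 years).
Full order: Vasquez, Halvorsen, Whitfield, Saleh, Petrov, Sorensen, Eriksen, Haddad, Quinn.

Vasquez, Halvorsen, Whitfield, Saleh, Petrov, Sorensen, Eriksen, Haddad, Quinn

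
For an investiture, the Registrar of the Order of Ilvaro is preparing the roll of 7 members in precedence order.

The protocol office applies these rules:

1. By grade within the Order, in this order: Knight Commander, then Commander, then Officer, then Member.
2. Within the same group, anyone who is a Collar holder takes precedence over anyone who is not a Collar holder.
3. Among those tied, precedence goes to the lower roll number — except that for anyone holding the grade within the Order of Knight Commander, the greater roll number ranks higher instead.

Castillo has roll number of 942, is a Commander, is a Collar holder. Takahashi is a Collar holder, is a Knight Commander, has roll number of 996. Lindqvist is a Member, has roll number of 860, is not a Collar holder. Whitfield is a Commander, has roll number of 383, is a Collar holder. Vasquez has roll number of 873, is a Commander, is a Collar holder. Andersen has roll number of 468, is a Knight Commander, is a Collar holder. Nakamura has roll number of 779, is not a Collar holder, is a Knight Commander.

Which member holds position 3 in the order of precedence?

Nakamura

By grade within the Order: Takahashi, Andersen and Nakamura (Knight Commander); then Whitfield, Vasquez and Castillo (Commander); then Lindqvist (Member).
Among Takahashi, Andersen and Nakamura, a Collar holder before not a Collar holder: Takahashi and Andersen (a Collar holder) before Nakamura (not a Collar holder).
Among Takahashi and Andersen, by roll number (higher first) (reversed rule for this group): Takahashi (996) before Andersen (468).
Whitfield, Vasquez and Castillo are each a Collar holder, so the next rule applies.
Among Whitfield, Vasquez and Castillo, by roll number (lower first): Whitfield (383) before Vasquez (873) before Castillo (942).
Order: Takahashi, Andersen, Nakamura, Whitfield, Vasquez, Castillo, Lindqvist.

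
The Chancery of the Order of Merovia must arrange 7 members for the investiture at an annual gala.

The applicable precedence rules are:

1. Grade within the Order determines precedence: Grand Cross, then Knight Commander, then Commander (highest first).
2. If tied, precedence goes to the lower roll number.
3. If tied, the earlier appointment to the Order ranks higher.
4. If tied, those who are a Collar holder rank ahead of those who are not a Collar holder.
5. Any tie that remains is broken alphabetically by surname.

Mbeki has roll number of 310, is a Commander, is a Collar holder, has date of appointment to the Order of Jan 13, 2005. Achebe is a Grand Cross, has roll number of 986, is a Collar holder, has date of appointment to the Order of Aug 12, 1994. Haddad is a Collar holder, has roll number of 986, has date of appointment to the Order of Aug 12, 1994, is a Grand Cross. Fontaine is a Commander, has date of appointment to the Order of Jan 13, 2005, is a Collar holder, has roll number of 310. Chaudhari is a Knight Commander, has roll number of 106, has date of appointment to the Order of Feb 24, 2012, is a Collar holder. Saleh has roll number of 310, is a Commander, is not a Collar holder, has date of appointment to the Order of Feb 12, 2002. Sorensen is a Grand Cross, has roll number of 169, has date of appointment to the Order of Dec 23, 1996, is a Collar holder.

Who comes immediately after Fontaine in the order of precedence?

Mbeki

By grade within the Order: Sorensen, Achebe and Haddad (Grand Cross); then Chaudhari (Knight Commander); then Saleh, Fontaine and Mbeki (Commander).
Among Sorensen, Achebe and Haddad, by roll number (lower first): Sorensen (169) before Achebe and Haddad (986).
Achebe and Haddad both have date of appointment to the Order Aug 12, 1994, so the next rule applies.
Achebe and Haddad are each a Collar holder, so the next rule applies.
Among Achebe and Haddad, alphabetically by surname: Achebe before Haddad.
Saleh, Fontaine and Mbeki all have roll number 310, so the next rule applies.
Among Saleh, Fontaine and Mbeki, by date of appointment to the Order (earlier first): Saleh (Feb 12, 2002) before Fontaine and Mbeki (Jan 13, 2005).
Fontaine and Mbeki are each a Collar holder, so the next rule applies.
Among Fontaine and Mbeki, alphabetically by surname: Fontaine before Mbeki.
Order: Sorensen, Achebe, Haddad, Chaudhari, Saleh, Fontaine, Mbeki.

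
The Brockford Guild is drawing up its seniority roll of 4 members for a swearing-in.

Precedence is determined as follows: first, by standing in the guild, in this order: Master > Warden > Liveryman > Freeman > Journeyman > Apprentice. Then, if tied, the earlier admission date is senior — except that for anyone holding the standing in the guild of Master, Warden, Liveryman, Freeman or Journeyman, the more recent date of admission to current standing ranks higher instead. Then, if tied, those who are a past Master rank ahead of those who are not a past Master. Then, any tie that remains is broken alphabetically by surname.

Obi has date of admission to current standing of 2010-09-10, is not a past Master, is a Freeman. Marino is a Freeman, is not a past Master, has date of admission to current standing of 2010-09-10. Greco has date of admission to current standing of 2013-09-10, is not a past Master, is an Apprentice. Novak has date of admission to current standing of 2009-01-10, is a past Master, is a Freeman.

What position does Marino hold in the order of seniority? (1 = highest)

1

By standing in the guild: Marino, Obi and Novak (Freeman); then Greco (Apprentice).
Among Marino, Obi and Novak, by date of admission to current standing (later first) (reversed rule for this group): Marino and Obi (2010-09-10) before Novak (2009-01-10).
Marino and Obi are each not a past Master, so the next rule applies.
Among Marino and Obi, alphabetically by surname: Marino before Obi.
Order: Marino, Obi, Novak, Greco. So position 1.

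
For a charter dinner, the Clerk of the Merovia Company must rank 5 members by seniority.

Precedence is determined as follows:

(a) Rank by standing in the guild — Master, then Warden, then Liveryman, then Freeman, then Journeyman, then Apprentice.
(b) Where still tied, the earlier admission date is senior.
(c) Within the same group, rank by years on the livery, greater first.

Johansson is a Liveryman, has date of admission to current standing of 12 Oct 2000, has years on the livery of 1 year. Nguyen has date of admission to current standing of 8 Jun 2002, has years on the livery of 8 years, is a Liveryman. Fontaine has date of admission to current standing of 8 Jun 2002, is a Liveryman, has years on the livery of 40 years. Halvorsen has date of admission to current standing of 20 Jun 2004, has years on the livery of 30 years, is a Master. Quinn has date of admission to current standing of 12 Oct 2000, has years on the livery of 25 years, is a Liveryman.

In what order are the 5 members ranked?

By standing in the guild: Halvorsen (Master); then Quinn, Johansson, Fontaine and Nguyen (Liveryman).
Among Quinn, Johansson, Fontaine and Nguyen, by date of admission to current standing (earlier first): Quinn and Johansson (12 Oct 2000) before Fontaine and Nguyen (8 Jun 2002).
Among Quinn and Johansson, by years on the livery (higher first): Quinn (25 years) before Johansson (1 year).
Among Fontaine and Nguyen, by years on the livery (higher first): Fontaine (40 years) before Nguyen (8 years).
Full order: Halvorsen, Quinn, Johansson, Fontaine, Nguyen.

Halvorsen, Quinn, Johansson, Fontaine, Nguyen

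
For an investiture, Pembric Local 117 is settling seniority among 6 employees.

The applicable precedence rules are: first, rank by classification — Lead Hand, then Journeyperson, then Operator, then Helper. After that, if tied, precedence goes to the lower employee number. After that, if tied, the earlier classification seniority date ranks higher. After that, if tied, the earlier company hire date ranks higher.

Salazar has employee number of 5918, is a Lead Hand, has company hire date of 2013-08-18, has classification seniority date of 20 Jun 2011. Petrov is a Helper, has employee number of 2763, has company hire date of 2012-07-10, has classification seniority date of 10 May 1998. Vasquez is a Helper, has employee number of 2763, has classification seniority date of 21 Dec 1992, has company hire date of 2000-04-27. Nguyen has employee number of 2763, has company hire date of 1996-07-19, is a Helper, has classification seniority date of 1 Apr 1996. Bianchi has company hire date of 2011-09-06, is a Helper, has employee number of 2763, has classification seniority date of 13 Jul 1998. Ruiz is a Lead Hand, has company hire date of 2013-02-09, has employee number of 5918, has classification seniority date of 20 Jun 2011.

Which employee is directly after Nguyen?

By classification: Ruiz and Salazar (Lead Hand); then Vasquez, Nguyen, Petrov and Bianchi (Helper).
Ruiz and Salazar both have employee number 5918, so the next rule applies.
Ruiz and Salazar both have classification seniority date 20 Jun 2011, so the next rule applies.
Among Ruiz and Salazar, by company hire date (earlier first): Ruiz (2013-02-09) before Salazar (2013-08-18).
Vasquez, Nguyen, Petrov and Bianchi all have employee number 2763, so the next rule applies.
Among Vasquez, Nguyen, Petrov and Bianchi, by classification seniority date (earlier first): Vasquez (21 Dec 1992) before Nguyen (1 Apr 1996) before Petrov (10 May 1998) before Bianchi (13 Jul 1998).
Order: Ruiz, Salazar, Vasquez, Nguyen, Petrov, Bianchi.

Petrov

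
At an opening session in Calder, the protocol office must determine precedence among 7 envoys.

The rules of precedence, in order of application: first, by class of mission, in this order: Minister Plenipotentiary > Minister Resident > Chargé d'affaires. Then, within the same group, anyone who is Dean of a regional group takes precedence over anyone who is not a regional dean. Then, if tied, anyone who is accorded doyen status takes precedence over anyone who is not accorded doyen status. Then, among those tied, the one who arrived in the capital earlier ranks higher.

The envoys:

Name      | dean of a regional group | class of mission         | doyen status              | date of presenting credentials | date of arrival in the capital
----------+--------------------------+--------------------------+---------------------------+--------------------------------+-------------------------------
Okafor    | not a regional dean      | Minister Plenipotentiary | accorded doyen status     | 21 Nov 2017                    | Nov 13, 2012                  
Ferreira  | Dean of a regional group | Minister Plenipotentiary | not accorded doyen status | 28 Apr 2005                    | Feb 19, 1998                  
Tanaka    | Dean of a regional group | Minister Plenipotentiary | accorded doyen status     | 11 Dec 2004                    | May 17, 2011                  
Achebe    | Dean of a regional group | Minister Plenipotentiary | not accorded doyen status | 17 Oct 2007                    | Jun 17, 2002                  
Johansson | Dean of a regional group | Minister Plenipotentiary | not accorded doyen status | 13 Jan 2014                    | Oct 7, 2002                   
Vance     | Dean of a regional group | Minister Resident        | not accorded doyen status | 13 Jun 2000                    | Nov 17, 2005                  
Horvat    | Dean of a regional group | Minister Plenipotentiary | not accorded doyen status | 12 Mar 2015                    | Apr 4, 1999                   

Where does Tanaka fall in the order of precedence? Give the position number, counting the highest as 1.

By class of mission: Tanaka, Ferreira, Horvat, Achebe, Johansson and Okafor (Minister Plenipotentiary); then Vance (Minister Resident).
Among Tanaka, Ferreira, Horvat, Achebe, Johansson and Okafor, Dean of a regional group before not a regional dean: Tanaka, Ferreira, Horvat, Achebe and Johansson (Dean of a regional group) before Okafor (not a regional dean).
Among Tanaka, Ferreira, Horvat, Achebe and Johansson, accorded doyen status before not accorded doyen status: Tanaka (accorded doyen status) before Ferreira, Horvat, Achebe and Johansson (not accorded doyen status).
Among Ferreira, Horvat, Achebe and Johansson, by date of arrival in the capital (earlier first): Ferreira (Feb 19, 1998) before Horvat (Apr 4, 1999) before Achebe (Jun 17, 2002) before Johansson (Oct 7, 2002).
Order: Tanaka, Ferreira, Horvat, Achebe, Johansson, Okafor, Vance. So position 1.

1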